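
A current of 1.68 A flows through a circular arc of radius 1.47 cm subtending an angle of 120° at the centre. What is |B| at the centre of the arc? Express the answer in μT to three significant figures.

The Biot–Savart field of a circular arc at its centre is B = μ₀Iφ/(4πR), with φ = 2.094 rad.
B = (4π×10⁻⁷ × 1.68 × 2.094) / (4π × 0.0147) = 2.39×10⁻⁵ T.

B ≈ 23.9 μT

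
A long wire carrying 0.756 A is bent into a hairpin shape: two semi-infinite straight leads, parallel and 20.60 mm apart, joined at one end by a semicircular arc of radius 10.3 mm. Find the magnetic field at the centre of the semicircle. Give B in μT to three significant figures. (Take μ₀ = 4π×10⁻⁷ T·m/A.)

B ≈ 37.7 μT

The semicircular arc contributes B_arc = μ₀I·π/(4πR) = μ₀I/(4R) = 2.31×10⁻⁵ T.
Each semi-infinite lead is at perpendicular distance R = 0.0103 m from the centre, with the perpendicular foot at its near end, so it contributes μ₀I/(4πR); both point the same way, together 1.47×10⁻⁵ T.
Arc and leads all point the same direction: B = 2.31×10⁻⁵ + 1.47×10⁻⁵ = 3.77×10⁻⁵ T.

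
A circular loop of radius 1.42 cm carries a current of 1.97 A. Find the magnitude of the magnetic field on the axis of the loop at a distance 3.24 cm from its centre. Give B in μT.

On the axis of a circular loop, B = μ₀IR² / [2(R²+z²)^(3/2)].
R² + z² = (0.0142)² + (0.0324)² = 0.001251 m², and (R²+z²)^(3/2) = 4.43×10⁻⁵ m³.
B = (4π×10⁻⁷ × 1.97 × 0.0002016) / (2 × 4.43×10⁻⁵) = 5.64×10⁻⁶ T.

B ≈ 5.64 μT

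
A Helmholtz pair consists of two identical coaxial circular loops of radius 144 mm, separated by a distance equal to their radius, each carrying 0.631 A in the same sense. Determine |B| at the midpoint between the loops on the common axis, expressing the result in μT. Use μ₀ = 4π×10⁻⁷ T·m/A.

Each loop contributes B = μ₀IR²/[2(R²+z²)^(3/2)] on the axis, with z measured from that loop.
Loop 1 (z = 0.072 m): B₁ = 1.97×10⁻⁶ T. Loop 2 (z = 0.072 m): B₂ = 1.97×10⁻⁶ T.
The fields add: B = B₁ + B₂ = 3.94×10⁻⁶ T.

B ≈ 3.94 μT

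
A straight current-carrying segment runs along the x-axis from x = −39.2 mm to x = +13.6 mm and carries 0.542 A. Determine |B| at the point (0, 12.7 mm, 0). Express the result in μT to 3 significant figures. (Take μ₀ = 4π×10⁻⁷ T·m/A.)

For a finite straight segment, B = (μ₀I/4πd)(sinθ₁ + sinθ₂), where θ₁, θ₂ are the angles from the perpendicular to each end.
The perpendicular distance is d = 0.0127 m; the end-offsets along the wire are a = 0.0392 m and b = 0.0136 m.
sinθ₁ = 0.0392/√(0.0392²+0.0127²) = 0.9513; sinθ₂ = 0.0136/√(0.0136²+0.0127²) = 0.7309.
B = (4π×10⁻⁷ × 0.542) / (4π × 0.0127) × (0.9513 + 0.7309) = 7.18×10⁻⁶ T.

B ≈ 7.18 μT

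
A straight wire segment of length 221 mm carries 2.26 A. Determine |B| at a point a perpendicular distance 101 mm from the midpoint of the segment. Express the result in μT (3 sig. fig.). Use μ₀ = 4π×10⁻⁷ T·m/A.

B ≈ 3.30 μT

For a finite straight segment, B = (μ₀I/4πd)(sinθ₁ + sinθ₂), where θ₁, θ₂ are the angles from the perpendicular to each end.
The perpendicular from the point meets the wire at its midpoint, so each end is L/2 = 0.1105 m away along the wire.
sinθ₁ = 0.1105/√(0.1105²+0.101²) = 0.7381; sinθ₂ = 0.1105/√(0.1105²+0.101²) = 0.7381.
B = (4π×10⁻⁷ × 2.26) / (4π × 0.101) × (0.7381 + 0.7381) = 3.30×10⁻⁶ T.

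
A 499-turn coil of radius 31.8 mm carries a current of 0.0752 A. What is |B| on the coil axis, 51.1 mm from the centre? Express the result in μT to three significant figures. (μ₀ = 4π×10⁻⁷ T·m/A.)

B ≈ 109 μT

For an N-turn flat coil, B = Nμ₀IR²/[2(R²+z²)^(3/2)] with R = 0.0318 m, z = 0.0511 m.
B = 499 × 2.19×10⁻⁷ T = 1.09×10⁻⁴ T.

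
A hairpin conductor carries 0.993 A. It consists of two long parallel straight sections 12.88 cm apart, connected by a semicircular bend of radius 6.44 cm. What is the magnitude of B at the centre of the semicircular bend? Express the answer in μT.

B ≈ 7.93 μT

The semicircular arc contributes B_arc = μ₀I·π/(4πR) = μ₀I/(4R) = 4.84×10⁻⁶ T.
Each semi-infinite lead is at perpendicular distance R = 0.0644 m from the centre, with the perpendicular foot at its near end, so it contributes μ₀I/(4πR); both point the same way, together 3.08×10⁻⁶ T.
Arc and leads all point the same direction: B = 4.84×10⁻⁶ + 3.08×10⁻⁶ = 7.93×10⁻⁶ T.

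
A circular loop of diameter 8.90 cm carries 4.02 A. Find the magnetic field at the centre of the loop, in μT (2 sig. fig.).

At the centre of a circular loop the Biot–Savart law gives B = μ₀I/(2R) (so R = 0.0445 m).
B = (4π×10⁻⁷ × 4.02) / (2 × 0.0445) = 5.68×10⁻⁵ T.

B ≈ 57 μT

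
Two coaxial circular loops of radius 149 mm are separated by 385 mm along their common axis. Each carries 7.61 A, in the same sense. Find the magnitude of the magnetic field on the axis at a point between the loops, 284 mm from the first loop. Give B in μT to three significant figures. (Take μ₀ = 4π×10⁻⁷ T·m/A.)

B ≈ 21.4 μT

Each loop contributes B = μ₀IR²/[2(R²+z²)^(3/2)] on the axis, with z measured from that loop.
Loop 1 (z = 0.284 m): B₁ = 3.22×10⁻⁶ T. Loop 2 (z = 0.101 m): B₂ = 1.82×10⁻⁵ T.
The fields add: B = B₁ + B₂ = 2.14×10⁻⁵ T.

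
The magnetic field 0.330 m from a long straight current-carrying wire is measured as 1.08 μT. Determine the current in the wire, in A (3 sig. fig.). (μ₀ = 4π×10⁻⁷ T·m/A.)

I ≈ 1.78 A

For a long straight wire B = μ₀I/(2πd), so I = 2πdB/μ₀.
I = 2π × 0.33 × 1.08×10⁻⁶ / (4π×10⁻⁷) = 1.78 A.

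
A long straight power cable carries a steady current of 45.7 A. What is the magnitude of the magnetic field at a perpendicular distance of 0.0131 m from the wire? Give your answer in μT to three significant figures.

For an infinitely long straight wire, B = μ₀I/(2πd).
B = (4π×10⁻⁷ × 45.7) / (2π × 0.0131) = 6.98×10⁻⁴ T.

B ≈ 698 μT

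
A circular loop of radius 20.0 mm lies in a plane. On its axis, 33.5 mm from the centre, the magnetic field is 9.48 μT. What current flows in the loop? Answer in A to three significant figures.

On the axis of a loop, B = μ₀IR²/[2(R²+z²)^(3/2)], so I = 2B(R²+z²)^(3/2)/(μ₀R²).
R² + z² = 0.0004 + 0.001122 = 0.001522 m²; raised to 3/2 gives 5.94×10⁻⁵ m³.
I = 2 × 9.48×10⁻⁶ × 5.94×10⁻⁵ / (1.26×10⁻⁶ × 0.0004) = 2.24 A.

I ≈ 2.24 A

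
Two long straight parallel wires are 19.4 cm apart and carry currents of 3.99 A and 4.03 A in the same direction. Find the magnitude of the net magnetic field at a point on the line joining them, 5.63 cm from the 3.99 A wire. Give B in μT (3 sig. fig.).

B ≈ 8.32 μT

Each long wire gives B = μ₀I/(2πd). Distances are d₁ = 0.0563 m and d₂ = 0.1377 m.
B₁ = 1.42×10⁻⁵ T, B₂ = 5.85×10⁻⁶ T.
Between parallel currents the two contributions point in opposite directions, so they subtract. B = |B₁ − B₂| = |1.42×10⁻⁵ − 5.85×10⁻⁶| = 8.32×10⁻⁶ T.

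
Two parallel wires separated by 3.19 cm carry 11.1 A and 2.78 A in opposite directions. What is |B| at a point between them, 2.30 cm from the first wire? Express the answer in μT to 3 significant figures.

Each long wire gives B = μ₀I/(2πd). Distances are d₁ = 0.023 m and d₂ = 0.0089 m.
B₁ = 9.65×10⁻⁵ T, B₂ = 6.25×10⁻⁵ T.
Between antiparallel currents both contributions point the same way, so they add. B = B₁ + B₂ = 9.65×10⁻⁵ + 6.25×10⁻⁵ = 1.59×10⁻⁴ T.

B ≈ 159 μT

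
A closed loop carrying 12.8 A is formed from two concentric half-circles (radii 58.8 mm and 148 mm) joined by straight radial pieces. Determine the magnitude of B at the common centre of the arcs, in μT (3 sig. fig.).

B ≈ 41.2 μT

The radial connectors point toward the centre, so dl × r̂ = 0 and they contribute nothing.
Each semicircle gives μ₀I/(4R): inner arc 6.84×10⁻⁵ T, outer arc 2.72×10⁻⁵ T.
The two arcs carry current in opposite angular senses, so their fields oppose: B = |6.84×10⁻⁵ − 2.72×10⁻⁵| = 4.12×10⁻⁵ T.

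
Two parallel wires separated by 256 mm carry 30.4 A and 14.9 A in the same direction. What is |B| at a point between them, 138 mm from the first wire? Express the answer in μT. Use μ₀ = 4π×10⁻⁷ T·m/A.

Each long wire gives B = μ₀I/(2πd). Distances are d₁ = 0.138 m and d₂ = 0.118 m.
B₁ = 4.41×10⁻⁵ T, B₂ = 2.53×10⁻⁵ T.
Between parallel currents the two contributions point in opposite directions, so they subtract. B = |B₁ − B₂| = |4.41×10⁻⁵ − 2.53×10⁻⁵| = 1.88×10⁻⁵ T.

B ≈ 18.8 μT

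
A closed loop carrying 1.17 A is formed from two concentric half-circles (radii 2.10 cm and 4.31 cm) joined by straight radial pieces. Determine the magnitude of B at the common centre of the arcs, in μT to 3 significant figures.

B ≈ 8.97 μT

The radial connectors point toward the centre, so dl × r̂ = 0 and they contribute nothing.
Each semicircle gives μ₀I/(4R): inner arc 1.75×10⁻⁵ T, outer arc 8.53×10⁻⁶ T.
The two arcs carry current in opposite angular senses, so their fields oppose: B = |1.75×10⁻⁵ − 8.53×10⁻⁶| = 8.97×10⁻⁶ T.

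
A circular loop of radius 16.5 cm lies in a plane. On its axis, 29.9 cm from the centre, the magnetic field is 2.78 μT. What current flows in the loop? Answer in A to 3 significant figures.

On the axis of a loop, B = μ₀IR²/[2(R²+z²)^(3/2)], so I = 2B(R²+z²)^(3/2)/(μ₀R²).
R² + z² = 0.02723 + 0.0894 = 0.1166 m²; raised to 3/2 gives 3.98×10⁻² m³.
I = 2 × 2.78×10⁻⁶ × 3.98×10⁻² / (1.26×10⁻⁶ × 0.02723) = 6.47 A.

I ≈ 6.47 A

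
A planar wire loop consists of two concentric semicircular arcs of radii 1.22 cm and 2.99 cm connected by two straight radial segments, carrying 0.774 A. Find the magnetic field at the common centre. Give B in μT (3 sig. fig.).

The radial connectors point toward the centre, so dl × r̂ = 0 and they contribute nothing.
Each semicircle gives μ₀I/(4R): inner arc 1.99×10⁻⁵ T, outer arc 8.13×10⁻⁶ T.
The two arcs carry current in opposite angular senses, so their fields oppose: B = |1.99×10⁻⁵ − 8.13×10⁻⁶| = 1.18×10⁻⁵ T.

B ≈ 11.8 μT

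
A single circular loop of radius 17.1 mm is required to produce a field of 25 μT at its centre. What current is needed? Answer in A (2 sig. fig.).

At the centre of a circular loop B = μ₀I/(2R), so I = 2RB/μ₀.
With R = 0.0171 m, I = 2 × 0.0171 × 2.50×10⁻⁵ / (4π×10⁻⁷) = 0.680 A.

I ≈ 0.68 A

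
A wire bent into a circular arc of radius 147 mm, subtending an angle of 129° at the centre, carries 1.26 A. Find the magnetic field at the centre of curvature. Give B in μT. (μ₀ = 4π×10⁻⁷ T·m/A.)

The Biot–Savart field of a circular arc at its centre is B = μ₀Iφ/(4πR), with φ = 2.251 rad.
B = (4π×10⁻⁷ × 1.26 × 2.251) / (4π × 0.147) = 1.93×10⁻⁶ T.

B ≈ 1.93 μT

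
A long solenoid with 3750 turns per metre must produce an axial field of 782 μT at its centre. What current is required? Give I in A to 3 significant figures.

Inside a long solenoid B = μ₀nI with n = 3750 m⁻¹, so I = B/(μ₀n).
I = 7.82×10⁻⁴ / (4π×10⁻⁷ × 3750) = 0.166 A.

I ≈ 0.166 A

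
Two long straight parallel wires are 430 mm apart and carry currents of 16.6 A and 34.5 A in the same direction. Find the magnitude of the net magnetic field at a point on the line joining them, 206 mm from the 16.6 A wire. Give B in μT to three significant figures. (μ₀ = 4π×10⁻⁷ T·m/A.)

Each long wire gives B = μ₀I/(2πd). Distances are d₁ = 0.206 m and d₂ = 0.224 m.
B₁ = 1.61×10⁻⁵ T, B₂ = 3.08×10⁻⁵ T.
Between parallel currents the two contributions point in opposite directions, so they subtract. B = |B₁ − B₂| = |1.61×10⁻⁵ − 3.08×10⁻⁵| = 1.47×10⁻⁵ T.

B ≈ 14.7 μT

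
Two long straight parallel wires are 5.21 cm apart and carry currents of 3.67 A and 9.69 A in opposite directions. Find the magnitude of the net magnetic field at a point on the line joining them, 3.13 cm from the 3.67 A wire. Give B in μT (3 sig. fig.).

Each long wire gives B = μ₀I/(2πd). Distances are d₁ = 0.0313 m and d₂ = 0.0208 m.
B₁ = 2.35×10⁻⁵ T, B₂ = 9.32×10⁻⁵ T.
Between antiparallel currents both contributions point the same way, so they add. B = B₁ + B₂ = 2.35×10⁻⁵ + 9.32×10⁻⁵ = 1.17×10⁻⁴ T.

B ≈ 117 μT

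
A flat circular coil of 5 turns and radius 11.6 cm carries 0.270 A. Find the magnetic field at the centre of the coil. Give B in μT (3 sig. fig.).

For an N-turn flat coil, B = Nμ₀I/(2R) with R = 0.116 m.
B = 5 × 1.46×10⁻⁶ T = 7.31×10⁻⁶ T.

B ≈ 7.31 μT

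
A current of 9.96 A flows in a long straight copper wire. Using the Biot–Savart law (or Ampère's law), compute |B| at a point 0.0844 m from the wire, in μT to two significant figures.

B ≈ 24 μT

For an infinitely long straight wire, B = μ₀I/(2πd).
B = (4π×10⁻⁷ × 9.96) / (2π × 0.0844) = 2.36×10⁻⁵ T.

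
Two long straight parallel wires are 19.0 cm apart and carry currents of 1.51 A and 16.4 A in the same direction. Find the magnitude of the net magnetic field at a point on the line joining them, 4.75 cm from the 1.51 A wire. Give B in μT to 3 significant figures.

Each long wire gives B = μ₀I/(2πd). Distances are d₁ = 0.0475 m and d₂ = 0.1425 m.
B₁ = 6.36×10⁻⁶ T, B₂ = 2.30×10⁻⁵ T.
Between parallel currents the two contributions point in opposite directions, so they subtract. B = |B₁ − B₂| = |6.36×10⁻⁶ − 2.30×10⁻⁵| = 1.67×10⁻⁵ T.

B ≈ 16.7 μT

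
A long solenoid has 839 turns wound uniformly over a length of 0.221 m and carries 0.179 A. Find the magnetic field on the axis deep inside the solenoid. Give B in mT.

Inside a long solenoid, B = μ₀nI with n = 3796 turns/m.
B = 4π×10⁻⁷ × 3796 × 0.179 = 8.54×10⁻⁴ T.

B ≈ 0.854 mT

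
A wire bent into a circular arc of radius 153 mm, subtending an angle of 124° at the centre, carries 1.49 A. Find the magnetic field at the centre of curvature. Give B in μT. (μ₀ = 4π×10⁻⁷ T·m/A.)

The Biot–Savart field of a circular arc at its centre is B = μ₀Iφ/(4πR), with φ = 2.164 rad.
B = (4π×10⁻⁷ × 1.49 × 2.164) / (4π × 0.153) = 2.11×10⁻⁶ T.

B ≈ 2.11 μT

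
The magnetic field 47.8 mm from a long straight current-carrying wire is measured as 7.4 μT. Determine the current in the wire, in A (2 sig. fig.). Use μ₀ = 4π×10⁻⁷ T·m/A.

For a long straight wire B = μ₀I/(2πd), so I = 2πdB/μ₀.
I = 2π × 0.0478 × 7.40×10⁻⁶ / (4π×10⁻⁷) = 1.77 A.

I ≈ 1.8 A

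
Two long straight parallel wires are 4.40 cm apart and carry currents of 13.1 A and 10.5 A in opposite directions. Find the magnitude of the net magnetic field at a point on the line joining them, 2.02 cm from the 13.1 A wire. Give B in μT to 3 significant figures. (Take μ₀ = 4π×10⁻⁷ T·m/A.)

Each long wire gives B = μ₀I/(2πd). Distances are d₁ = 0.0202 m and d₂ = 0.0238 m.
B₁ = 1.30×10⁻⁴ T, B₂ = 8.82×10⁻⁵ T.
Between antiparallel currents both contributions point the same way, so they add. B = B₁ + B₂ = 1.30×10⁻⁴ + 8.82×10⁻⁵ = 2.18×10⁻⁴ T.

B ≈ 218 μT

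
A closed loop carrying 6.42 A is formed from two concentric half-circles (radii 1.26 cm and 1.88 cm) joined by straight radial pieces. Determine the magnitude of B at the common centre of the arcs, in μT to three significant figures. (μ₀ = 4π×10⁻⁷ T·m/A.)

B ≈ 52.8 μT

The radial connectors point toward the centre, so dl × r̂ = 0 and they contribute nothing.
Each semicircle gives μ₀I/(4R): inner arc 1.60×10⁻⁴ T, outer arc 1.07×10⁻⁴ T.
The two arcs carry current in opposite angular senses, so their fields oppose: B = |1.60×10⁻⁴ − 1.07×10⁻⁴| = 5.28×10⁻⁵ T.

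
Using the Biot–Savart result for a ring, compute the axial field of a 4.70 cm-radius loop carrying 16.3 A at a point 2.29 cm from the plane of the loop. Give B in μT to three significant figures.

On the axis of a circular loop, B = μ₀IR² / [2(R²+z²)^(3/2)].
R² + z² = (0.047)² + (0.0229)² = 0.002733 m², and (R²+z²)^(3/2) = 1.43×10⁻⁴ m³.
B = (4π×10⁻⁷ × 16.3 × 0.002209) / (2 × 1.43×10⁻⁴) = 1.58×10⁻⁴ T.

B ≈ 158 μT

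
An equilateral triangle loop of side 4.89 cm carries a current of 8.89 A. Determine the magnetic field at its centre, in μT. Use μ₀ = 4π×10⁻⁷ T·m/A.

Each side is a finite straight segment at perpendicular distance d = a/(2 tan(π/3)) = 0.01412 m from the centre, with end-angles ±π/3.
One side contributes B₁ = (μ₀I/4πd)·2 sin(π/3) = 1.09×10⁻⁴ T.
All 3 sides add in the same direction: B = 3 × 1.09×10⁻⁴ = 3.27×10⁻⁴ T.

B ≈ 327 μT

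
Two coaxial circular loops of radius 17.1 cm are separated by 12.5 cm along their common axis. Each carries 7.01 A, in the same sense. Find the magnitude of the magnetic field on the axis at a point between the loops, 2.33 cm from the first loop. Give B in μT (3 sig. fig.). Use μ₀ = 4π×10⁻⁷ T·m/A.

B ≈ 41.4 μT

Each loop contributes B = μ₀IR²/[2(R²+z²)^(3/2)] on the axis, with z measured from that loop.
Loop 1 (z = 0.0233 m): B₁ = 2.51×10⁻⁵ T. Loop 2 (z = 0.1017 m): B₂ = 1.64×10⁻⁵ T.
The fields add: B = B₁ + B₂ = 4.14×10⁻⁵ T.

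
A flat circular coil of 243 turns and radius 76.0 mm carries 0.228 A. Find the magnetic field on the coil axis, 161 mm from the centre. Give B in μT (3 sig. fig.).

B ≈ 35.6 μT

For an N-turn flat coil, B = Nμ₀IR²/[2(R²+z²)^(3/2)] with R = 0.076 m, z = 0.161 m.
B = 243 × 1.47×10⁻⁷ T = 3.56×10⁻⁵ T.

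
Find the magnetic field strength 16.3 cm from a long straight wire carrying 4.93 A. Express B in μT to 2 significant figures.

B ≈ 6.0 μT

For an infinitely long straight wire, B = μ₀I/(2πd).
B = (4π×10⁻⁷ × 4.93) / (2π × 0.163) = 6.05×10⁻⁶ T.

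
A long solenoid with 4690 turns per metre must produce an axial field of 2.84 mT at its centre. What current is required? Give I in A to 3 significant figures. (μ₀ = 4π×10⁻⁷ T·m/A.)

I ≈ 0.482 A

Inside a long solenoid B = μ₀nI with n = 4690 m⁻¹, so I = B/(μ₀n).
I = 2.84×10⁻³ / (4π×10⁻⁷ × 4690) = 0.482 A.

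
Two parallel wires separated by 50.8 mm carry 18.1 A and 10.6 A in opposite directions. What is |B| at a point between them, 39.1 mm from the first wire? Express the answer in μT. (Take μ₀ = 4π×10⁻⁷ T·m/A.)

Each long wire gives B = μ₀I/(2πd). Distances are d₁ = 0.0391 m and d₂ = 0.0117 m.
B₁ = 9.26×10⁻⁵ T, B₂ = 1.81×10⁻⁴ T.
Between antiparallel currents both contributions point the same way, so they add. B = B₁ + B₂ = 9.26×10⁻⁵ + 1.81×10⁻⁴ = 2.74×10⁻⁴ T.

B ≈ 274 μT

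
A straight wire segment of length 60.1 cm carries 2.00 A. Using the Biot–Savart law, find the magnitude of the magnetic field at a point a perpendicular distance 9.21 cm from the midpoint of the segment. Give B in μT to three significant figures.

For a finite straight segment, B = (μ₀I/4πd)(sinθ₁ + sinθ₂), where θ₁, θ₂ are the angles from the perpendicular to each end.
The perpendicular from the point meets the wire at its midpoint, so each end is L/2 = 0.3005 m away along the wire.
sinθ₁ = 0.3005/√(0.3005²+0.0921²) = 0.9561; sinθ₂ = 0.3005/√(0.3005²+0.0921²) = 0.9561.
B = (4π×10⁻⁷ × 2.00) / (4π × 0.0921) × (0.9561 + 0.9561) = 4.15×10⁻⁶ T.

B ≈ 4.15 μT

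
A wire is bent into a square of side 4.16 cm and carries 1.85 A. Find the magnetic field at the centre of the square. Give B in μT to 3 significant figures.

B ≈ 50.3 μT

Each side is a finite straight segment at perpendicular distance d = a/(2 tan(π/4)) = 0.0208 m from the centre, with end-angles ±π/4.
One side contributes B₁ = (μ₀I/4πd)·2 sin(π/4) = 1.26×10⁻⁵ T.
All 4 sides add in the same direction: B = 4 × 1.26×10⁻⁵ = 5.03×10⁻⁵ T.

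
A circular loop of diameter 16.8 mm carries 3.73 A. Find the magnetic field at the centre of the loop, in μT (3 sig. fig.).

At the centre of a circular loop the Biot–Savart law gives B = μ₀I/(2R) (so R = 0.0084 m).
B = (4π×10⁻⁷ × 3.73) / (2 × 0.0084) = 2.79×10⁻⁴ T.

B ≈ 279 μT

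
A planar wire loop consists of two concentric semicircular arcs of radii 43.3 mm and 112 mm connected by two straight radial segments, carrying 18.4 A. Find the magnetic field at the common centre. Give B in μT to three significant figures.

The radial connectors point toward the centre, so dl × r̂ = 0 and they contribute nothing.
Each semicircle gives μ₀I/(4R): inner arc 1.33×10⁻⁴ T, outer arc 5.16×10⁻⁵ T.
The two arcs carry current in opposite angular senses, so their fields oppose: B = |1.33×10⁻⁴ − 5.16×10⁻⁵| = 8.19×10⁻⁵ T.

B ≈ 81.9 μT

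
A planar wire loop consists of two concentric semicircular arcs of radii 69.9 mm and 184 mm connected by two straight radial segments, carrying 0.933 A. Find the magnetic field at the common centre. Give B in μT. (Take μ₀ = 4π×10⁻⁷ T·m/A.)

The radial connectors point toward the centre, so dl × r̂ = 0 and they contribute nothing.
Each semicircle gives μ₀I/(4R): inner arc 4.19×10⁻⁶ T, outer arc 1.59×10⁻⁶ T.
The two arcs carry current in opposite angular senses, so their fields oppose: B = |4.19×10⁻⁶ − 1.59×10⁻⁶| = 2.60×10⁻⁶ T.

B ≈ 2.60 μT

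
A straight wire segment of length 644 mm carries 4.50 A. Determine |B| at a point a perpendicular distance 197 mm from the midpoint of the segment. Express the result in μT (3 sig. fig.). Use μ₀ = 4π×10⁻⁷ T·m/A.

For a finite straight segment, B = (μ₀I/4πd)(sinθ₁ + sinθ₂), where θ₁, θ₂ are the angles from the perpendicular to each end.
The perpendicular from the point meets the wire at its midpoint, so each end is L/2 = 0.322 m away along the wire.
sinθ₁ = 0.322/√(0.322²+0.197²) = 0.8530; sinθ₂ = 0.322/√(0.322²+0.197²) = 0.8530.
B = (4π×10⁻⁷ × 4.50) / (4π × 0.197) × (0.8530 + 0.8530) = 3.90×10⁻⁶ T.

B ≈ 3.90 μT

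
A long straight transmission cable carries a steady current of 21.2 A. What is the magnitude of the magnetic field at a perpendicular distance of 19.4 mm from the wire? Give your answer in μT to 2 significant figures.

For an infinitely long straight wire, B = μ₀I/(2πd).
B = (4π×10⁻⁷ × 21.2) / (2π × 0.0194) = 2.19×10⁻⁴ T.

B ≈ 220 μT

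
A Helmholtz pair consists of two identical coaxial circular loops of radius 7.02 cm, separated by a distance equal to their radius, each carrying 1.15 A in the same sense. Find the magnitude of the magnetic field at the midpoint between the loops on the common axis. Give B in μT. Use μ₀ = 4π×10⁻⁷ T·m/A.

B ≈ 14.7 μT

Each loop contributes B = μ₀IR²/[2(R²+z²)^(3/2)] on the axis, with z measured from that loop.
Loop 1 (z = 0.0351 m): B₁ = 7.37×10⁻⁶ T. Loop 2 (z = 0.0351 m): B₂ = 7.37×10⁻⁶ T.
The fields add: B = B₁ + B₂ = 1.47×10⁻⁵ T.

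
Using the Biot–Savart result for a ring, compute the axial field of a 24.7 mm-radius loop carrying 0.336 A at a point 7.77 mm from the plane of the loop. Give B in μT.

B ≈ 7.42 μT

On the axis of a circular loop, B = μ₀IR² / [2(R²+z²)^(3/2)].
R² + z² = (0.0247)² + (0.00777)² = 0.0006705 m², and (R²+z²)^(3/2) = 1.74×10⁻⁵ m³.
B = (4π×10⁻⁷ × 0.336 × 0.0006101) / (2 × 1.74×10⁻⁵) = 7.42×10⁻⁶ T.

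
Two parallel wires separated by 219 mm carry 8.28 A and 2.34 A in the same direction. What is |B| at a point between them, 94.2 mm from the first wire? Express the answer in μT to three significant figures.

Each long wire gives B = μ₀I/(2πd). Distances are d₁ = 0.0942 m and d₂ = 0.1248 m.
B₁ = 1.76×10⁻⁵ T, B₂ = 3.75×10⁻⁶ T.
Between parallel currents the two contributions point in opposite directions, so they subtract. B = |B₁ − B₂| = |1.76×10⁻⁵ − 3.75×10⁻⁶| = 1.38×10⁻⁵ T.

B ≈ 13.8 μT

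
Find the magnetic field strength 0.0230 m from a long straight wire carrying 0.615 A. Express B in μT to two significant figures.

For an infinitely long straight wire, B = μ₀I/(2πd).
B = (4π×10⁻⁷ × 0.615) / (2π × 0.023) = 5.35×10⁻⁶ T.

B ≈ 5.3 μT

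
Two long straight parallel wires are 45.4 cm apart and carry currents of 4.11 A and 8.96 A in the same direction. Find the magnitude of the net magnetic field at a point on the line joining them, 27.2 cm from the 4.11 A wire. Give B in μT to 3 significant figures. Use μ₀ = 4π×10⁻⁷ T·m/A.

Each long wire gives B = μ₀I/(2πd). Distances are d₁ = 0.272 m and d₂ = 0.182 m.
B₁ = 3.02×10⁻⁶ T, B₂ = 9.85×10⁻⁶ T.
Between parallel currents the two contributions point in opposite directions, so they subtract. B = |B₁ − B₂| = |3.02×10⁻⁶ − 9.85×10⁻⁶| = 6.82×10⁻⁶ T.

B ≈ 6.82 μT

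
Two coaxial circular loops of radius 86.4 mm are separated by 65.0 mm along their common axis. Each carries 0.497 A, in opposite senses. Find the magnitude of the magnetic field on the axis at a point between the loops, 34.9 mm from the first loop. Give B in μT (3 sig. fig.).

Each loop contributes B = μ₀IR²/[2(R²+z²)^(3/2)] on the axis, with z measured from that loop.
Loop 1 (z = 0.0349 m): B₁ = 2.88×10⁻⁶ T. Loop 2 (z = 0.0301 m): B₂ = 3.04×10⁻⁶ T.
The fields oppose: B = |B₁ − B₂| = 1.63×10⁻⁷ T.

B ≈ 0.163 μT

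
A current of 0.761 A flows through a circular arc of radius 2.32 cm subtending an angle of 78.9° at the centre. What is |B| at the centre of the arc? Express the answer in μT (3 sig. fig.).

B ≈ 4.52 μT

The Biot–Savart field of a circular arc at its centre is B = μ₀Iφ/(4πR), with φ = 1.377 rad.
B = (4π×10⁻⁷ × 0.761 × 1.377) / (4π × 0.0232) = 4.52×10⁻⁶ T.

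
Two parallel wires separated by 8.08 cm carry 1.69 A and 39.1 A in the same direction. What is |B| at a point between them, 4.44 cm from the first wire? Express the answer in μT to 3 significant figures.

B ≈ 207 μT

Each long wire gives B = μ₀I/(2πd). Distances are d₁ = 0.0444 m and d₂ = 0.0364 m.
B₁ = 7.61×10⁻⁶ T, B₂ = 2.15×10⁻⁴ T.
Between parallel currents the two contributions point in opposite directions, so they subtract. B = |B₁ − B₂| = |7.61×10⁻⁶ − 2.15×10⁻⁴| = 2.07×10⁻⁴ T.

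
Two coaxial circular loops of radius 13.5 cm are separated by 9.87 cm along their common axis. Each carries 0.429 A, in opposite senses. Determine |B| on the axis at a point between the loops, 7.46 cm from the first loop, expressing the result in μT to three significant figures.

Each loop contributes B = μ₀IR²/[2(R²+z²)^(3/2)] on the axis, with z measured from that loop.
Loop 1 (z = 0.0746 m): B₁ = 1.34×10⁻⁶ T. Loop 2 (z = 0.0241 m): B₂ = 1.90×10⁻⁶ T.
The fields oppose: B = |B₁ − B₂| = 5.66×10⁻⁷ T.

B ≈ 0.566 μT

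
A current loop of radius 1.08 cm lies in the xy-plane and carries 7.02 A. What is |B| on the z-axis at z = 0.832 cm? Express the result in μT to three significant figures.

On the axis of a circular loop, B = μ₀IR² / [2(R²+z²)^(3/2)].
R² + z² = (0.0108)² + (0.00832)² = 0.0001859 m², and (R²+z²)^(3/2) = 2.53×10⁻⁶ m³.
B = (4π×10⁻⁷ × 7.02 × 0.0001166) / (2 × 2.53×10⁻⁶) = 2.03×10⁻⁴ T.

B ≈ 203 μT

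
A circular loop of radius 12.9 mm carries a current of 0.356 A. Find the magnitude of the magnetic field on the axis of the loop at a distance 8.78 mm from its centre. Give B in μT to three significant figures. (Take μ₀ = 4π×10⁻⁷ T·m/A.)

On the axis of a circular loop, B = μ₀IR² / [2(R²+z²)^(3/2)].
R² + z² = (0.0129)² + (0.00878)² = 0.0002435 m², and (R²+z²)^(3/2) = 3.80×10⁻⁶ m³.
B = (4π×10⁻⁷ × 0.356 × 0.0001664) / (2 × 3.80×10⁻⁶) = 9.80×10⁻⁶ T.

B ≈ 9.80 μT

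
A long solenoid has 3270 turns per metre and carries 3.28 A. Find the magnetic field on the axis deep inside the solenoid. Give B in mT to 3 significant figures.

Inside a long solenoid, B = μ₀nI with n = 3270 turns/m.
B = 4π×10⁻⁷ × 3270 × 3.28 = 1.35×10⁻² T.

B ≈ 13.5 mT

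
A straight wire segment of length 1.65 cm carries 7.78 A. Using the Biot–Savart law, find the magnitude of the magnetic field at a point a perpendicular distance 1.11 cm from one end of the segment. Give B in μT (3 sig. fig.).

For a finite straight segment, B = (μ₀I/4πd)(sinθ₁ + sinθ₂), where θ₁, θ₂ are the angles from the perpendicular to each end.
The perpendicular foot is at one end, so the two end-offsets along the wire are 0 and L = 0.0165 m.
sinθ₁ = 0/√(0²+0.0111²) = 0.0000; sinθ₂ = 0.0165/√(0.0165²+0.0111²) = 0.8297.
B = (4π×10⁻⁷ × 7.78) / (4π × 0.0111) × (0.0000 + 0.8297) = 5.82×10⁻⁵ T.

B ≈ 58.2 μT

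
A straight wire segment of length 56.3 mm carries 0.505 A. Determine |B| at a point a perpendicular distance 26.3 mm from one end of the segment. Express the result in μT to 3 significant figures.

For a finite straight segment, B = (μ₀I/4πd)(sinθ₁ + sinθ₂), where θ₁, θ₂ are the angles from the perpendicular to each end.
The perpendicular foot is at one end, so the two end-offsets along the wire are 0 and L = 0.0563 m.
sinθ₁ = 0/√(0²+0.0263²) = 0.0000; sinθ₂ = 0.0563/√(0.0563²+0.0263²) = 0.9060.
B = (4π×10⁻⁷ × 0.505) / (4π × 0.0263) × (0.0000 + 0.9060) = 1.74×10⁻⁶ T.

B ≈ 1.74 μT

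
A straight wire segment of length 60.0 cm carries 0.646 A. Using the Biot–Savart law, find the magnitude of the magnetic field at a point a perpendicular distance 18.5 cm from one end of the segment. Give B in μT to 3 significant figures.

B ≈ 0.334 μT

For a finite straight segment, B = (μ₀I/4πd)(sinθ₁ + sinθ₂), where θ₁, θ₂ are the angles from the perpendicular to each end.
The perpendicular foot is at one end, so the two end-offsets along the wire are 0 and L = 0.6 m.
sinθ₁ = 0/√(0²+0.185²) = 0.0000; sinθ₂ = 0.6/√(0.6²+0.185²) = 0.9556.
B = (4π×10⁻⁷ × 0.646) / (4π × 0.185) × (0.0000 + 0.9556) = 3.34×10⁻⁷ T.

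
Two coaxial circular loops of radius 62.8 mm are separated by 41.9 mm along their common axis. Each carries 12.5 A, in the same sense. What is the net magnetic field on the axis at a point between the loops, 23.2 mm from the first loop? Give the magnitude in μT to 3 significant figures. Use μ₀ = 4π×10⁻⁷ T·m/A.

B ≈ 213 μT

Each loop contributes B = μ₀IR²/[2(R²+z²)^(3/2)] on the axis, with z measured from that loop.
Loop 1 (z = 0.0232 m): B₁ = 1.03×10⁻⁴ T. Loop 2 (z = 0.0187 m): B₂ = 1.10×10⁻⁴ T.
The fields add: B = B₁ + B₂ = 2.13×10⁻⁴ T.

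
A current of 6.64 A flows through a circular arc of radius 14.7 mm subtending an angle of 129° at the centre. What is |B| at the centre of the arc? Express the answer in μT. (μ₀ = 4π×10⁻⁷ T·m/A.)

The Biot–Savart field of a circular arc at its centre is B = μ₀Iφ/(4πR), with φ = 2.251 rad.
B = (4π×10⁻⁷ × 6.64 × 2.251) / (4π × 0.0147) = 1.02×10⁻⁴ T.

B ≈ 102 μT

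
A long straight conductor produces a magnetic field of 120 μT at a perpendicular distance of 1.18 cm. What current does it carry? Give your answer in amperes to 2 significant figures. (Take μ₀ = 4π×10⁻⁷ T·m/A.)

I ≈ 7.1 A

For a long straight wire B = μ₀I/(2πd), so I = 2πdB/μ₀.
I = 2π × 0.0118 × 1.20×10⁻⁴ / (4π×10⁻⁷) = 7.08 A.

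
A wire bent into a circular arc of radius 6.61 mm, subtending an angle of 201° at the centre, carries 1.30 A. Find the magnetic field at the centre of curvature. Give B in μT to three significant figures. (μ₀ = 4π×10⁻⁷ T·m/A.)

The Biot–Savart field of a circular arc at its centre is B = μ₀Iφ/(4πR), with φ = 3.508 rad.
B = (4π×10⁻⁷ × 1.30 × 3.508) / (4π × 0.00661) = 6.90×10⁻⁵ T.

B ≈ 69.0 μT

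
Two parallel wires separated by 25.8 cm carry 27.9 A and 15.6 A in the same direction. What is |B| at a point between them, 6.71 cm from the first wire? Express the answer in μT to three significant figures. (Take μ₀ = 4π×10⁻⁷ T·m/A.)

B ≈ 66.8 μT

Each long wire gives B = μ₀I/(2πd). Distances are d₁ = 0.0671 m and d₂ = 0.1909 m.
B₁ = 8.32×10⁻⁵ T, B₂ = 1.63×10⁻⁵ T.
Between parallel currents the two contributions point in opposite directions, so they subtract. B = |B₁ − B₂| = |8.32×10⁻⁵ − 1.63×10⁻⁵| = 6.68×10⁻⁵ T.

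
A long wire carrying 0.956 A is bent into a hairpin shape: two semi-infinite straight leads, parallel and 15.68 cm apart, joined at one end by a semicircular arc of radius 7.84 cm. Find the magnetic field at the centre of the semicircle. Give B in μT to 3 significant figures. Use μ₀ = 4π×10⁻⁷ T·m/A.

B ≈ 6.27 μT

The semicircular arc contributes B_arc = μ₀I·π/(4πR) = μ₀I/(4R) = 3.83×10⁻⁶ T.
Each semi-infinite lead is at perpendicular distance R = 0.0784 m from the centre, with the perpendicular foot at its near end, so it contributes μ₀I/(4πR); both point the same way, together 2.44×10⁻⁶ T.
Arc and leads all point the same direction: B = 3.83×10⁻⁶ + 2.44×10⁻⁶ = 6.27×10⁻⁶ T.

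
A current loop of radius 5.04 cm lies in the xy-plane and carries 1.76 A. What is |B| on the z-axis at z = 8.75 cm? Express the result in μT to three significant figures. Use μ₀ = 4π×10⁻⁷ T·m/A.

B ≈ 2.73 μT

On the axis of a circular loop, B = μ₀IR² / [2(R²+z²)^(3/2)].
R² + z² = (0.0504)² + (0.0875)² = 0.0102 m², and (R²+z²)^(3/2) = 1.03×10⁻³ m³.
B = (4π×10⁻⁷ × 1.76 × 0.00254) / (2 × 1.03×10⁻³) = 2.73×10⁻⁶ T.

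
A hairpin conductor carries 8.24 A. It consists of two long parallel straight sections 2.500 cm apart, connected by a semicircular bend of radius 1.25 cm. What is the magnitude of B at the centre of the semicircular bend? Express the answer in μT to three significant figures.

The semicircular arc contributes B_arc = μ₀I·π/(4πR) = μ₀I/(4R) = 2.07×10⁻⁴ T.
Each semi-infinite lead is at perpendicular distance R = 0.0125 m from the centre, with the perpendicular foot at its near end, so it contributes μ₀I/(4πR); both point the same way, together 1.32×10⁻⁴ T.
Arc and leads all point the same direction: B = 2.07×10⁻⁴ + 1.32×10⁻⁴ = 3.39×10⁻⁴ T.

B ≈ 339 μT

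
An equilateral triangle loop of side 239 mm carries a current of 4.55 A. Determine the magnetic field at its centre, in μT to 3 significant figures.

B ≈ 34.3 μT

Each side is a finite straight segment at perpendicular distance d = a/(2 tan(π/3)) = 0.06899 m from the centre, with end-angles ±π/3.
One side contributes B₁ = (μ₀I/4πd)·2 sin(π/3) = 1.14×10⁻⁵ T.
All 3 sides add in the same direction: B = 3 × 1.14×10⁻⁵ = 3.43×10⁻⁵ T.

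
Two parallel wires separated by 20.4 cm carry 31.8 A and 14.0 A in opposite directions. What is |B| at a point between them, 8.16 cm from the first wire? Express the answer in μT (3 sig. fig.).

B ≈ 101 μT

Each long wire gives B = μ₀I/(2πd). Distances are d₁ = 0.0816 m and d₂ = 0.1224 m.
B₁ = 7.79×10⁻⁵ T, B₂ = 2.29×10⁻⁵ T.
Between antiparallel currents both contributions point the same way, so they add. B = B₁ + B₂ = 7.79×10⁻⁵ + 2.29×10⁻⁵ = 1.01×10⁻⁴ T.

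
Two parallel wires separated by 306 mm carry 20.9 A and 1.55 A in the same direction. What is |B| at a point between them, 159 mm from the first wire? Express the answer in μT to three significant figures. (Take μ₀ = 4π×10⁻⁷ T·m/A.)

Each long wire gives B = μ₀I/(2πd). Distances are d₁ = 0.159 m and d₂ = 0.147 m.
B₁ = 2.63×10⁻⁵ T, B₂ = 2.11×10⁻⁶ T.
Between parallel currents the two contributions point in opposite directions, so they subtract. B = |B₁ − B₂| = |2.63×10⁻⁵ − 2.11×10⁻⁶| = 2.42×10⁻⁵ T.

B ≈ 24.2 μT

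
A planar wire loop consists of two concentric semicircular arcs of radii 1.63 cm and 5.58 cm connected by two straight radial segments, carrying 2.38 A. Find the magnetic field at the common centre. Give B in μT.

The radial connectors point toward the centre, so dl × r̂ = 0 and they contribute nothing.
Each semicircle gives μ₀I/(4R): inner arc 4.59×10⁻⁵ T, outer arc 1.34×10⁻⁵ T.
The two arcs carry current in opposite angular senses, so their fields oppose: B = |4.59×10⁻⁵ − 1.34×10⁻⁵| = 3.25×10⁻⁵ T.

B ≈ 32.5 μT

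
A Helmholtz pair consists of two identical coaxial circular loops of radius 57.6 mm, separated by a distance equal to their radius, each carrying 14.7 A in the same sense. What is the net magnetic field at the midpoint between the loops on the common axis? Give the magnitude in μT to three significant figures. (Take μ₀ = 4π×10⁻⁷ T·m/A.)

B ≈ 229 μT

Each loop contributes B = μ₀IR²/[2(R²+z²)^(3/2)] on the axis, with z measured from that loop.
Loop 1 (z = 0.0288 m): B₁ = 1.15×10⁻⁴ T. Loop 2 (z = 0.0288 m): B₂ = 1.15×10⁻⁴ T.
The fields add: B = B₁ + B₂ = 2.29×10⁻⁴ T.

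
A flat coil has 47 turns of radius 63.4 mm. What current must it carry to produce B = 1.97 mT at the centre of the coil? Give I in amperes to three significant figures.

For an N-turn coil, B = Nμ₀I/(2R) with R = 0.0634 m, so I = 2RB/(Nμ₀) = 2 × 0.0634 × 1.97×10⁻³ / (47 × 4π×10⁻⁷) = 4.23 A.

I ≈ 4.23 A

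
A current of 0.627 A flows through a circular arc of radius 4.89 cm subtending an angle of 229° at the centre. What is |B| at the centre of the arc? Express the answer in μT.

The Biot–Savart field of a circular arc at its centre is B = μ₀Iφ/(4πR), with φ = 3.997 rad.
B = (4π×10⁻⁷ × 0.627 × 3.997) / (4π × 0.0489) = 5.12×10⁻⁶ T.

B ≈ 5.12 μT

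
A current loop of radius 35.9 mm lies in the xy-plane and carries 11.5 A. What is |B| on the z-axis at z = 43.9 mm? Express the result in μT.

B ≈ 51.1 μT

On the axis of a circular loop, B = μ₀IR² / [2(R²+z²)^(3/2)].
R² + z² = (0.0359)² + (0.0439)² = 0.003216 m², and (R²+z²)^(3/2) = 1.82×10⁻⁴ m³.
B = (4π×10⁻⁷ × 11.5 × 0.001289) / (2 × 1.82×10⁻⁴) = 5.11×10⁻⁵ T.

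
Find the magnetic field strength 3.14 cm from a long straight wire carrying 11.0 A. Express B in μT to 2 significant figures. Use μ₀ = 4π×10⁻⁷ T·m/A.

B ≈ 70 μT

For an infinitely long straight wire, B = μ₀I/(2πd).
B = (4π×10⁻⁷ × 11.0) / (2π × 0.0314) = 7.01×10⁻⁵ T.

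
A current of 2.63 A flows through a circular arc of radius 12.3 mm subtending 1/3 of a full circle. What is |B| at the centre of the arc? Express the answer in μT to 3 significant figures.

The Biot–Savart field of a circular arc at its centre is B = μ₀Iφ/(4πR), with φ = 2.094 rad.
B = (4π×10⁻⁷ × 2.63 × 2.094) / (4π × 0.0123) = 4.48×10⁻⁵ T.

B ≈ 44.8 μT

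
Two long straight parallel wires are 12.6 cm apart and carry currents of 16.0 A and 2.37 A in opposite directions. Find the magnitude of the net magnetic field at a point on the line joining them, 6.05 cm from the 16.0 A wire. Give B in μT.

B ≈ 60.1 μT

Each long wire gives B = μ₀I/(2πd). Distances are d₁ = 0.0605 m and d₂ = 0.0655 m.
B₁ = 5.29×10⁻⁵ T, B₂ = 7.24×10⁻⁶ T.
Between antiparallel currents both contributions point the same way, so they add. B = B₁ + B₂ = 5.29×10⁻⁵ + 7.24×10⁻⁶ = 6.01×10⁻⁵ T.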